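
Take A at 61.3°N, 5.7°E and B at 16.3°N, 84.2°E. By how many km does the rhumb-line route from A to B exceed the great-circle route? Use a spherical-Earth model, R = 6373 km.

Great circle: cos σ = sin φ₁ sin φ₂ + cos φ₁ cos φ₂ cos Δλ,  σ = 1.2259 rad → d_gc = 7812.80 km
Rhumb line: Δψ = -1.0749, q = Δφ/Δψ = 0.7307, d_rh = R√(Δφ²+q²Δλ²) = 8109.26 km
Excess = 8109.26 − 7812.80 = 296.46 ≈ 296 km

296 km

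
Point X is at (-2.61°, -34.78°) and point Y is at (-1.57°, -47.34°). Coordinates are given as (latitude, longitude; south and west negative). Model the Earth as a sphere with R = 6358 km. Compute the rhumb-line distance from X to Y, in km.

1398 km

Δψ = ln[tan(π/4+φ₂/2)/tan(π/4+φ₁/2)] = +0.0182;  Δφ = +0.0182 rad,  Δλ = -0.2192 rad
q = Δφ/Δψ = 0.9993
d = R·√(Δφ² + q²Δλ²) = 6358·0.21982 = 1398 km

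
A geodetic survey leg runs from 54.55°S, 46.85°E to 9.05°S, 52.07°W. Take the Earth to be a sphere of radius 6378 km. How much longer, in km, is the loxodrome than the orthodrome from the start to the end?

477 km

Great circle: cos σ = sin φ₁ sin φ₂ + cos φ₁ cos φ₂ cos Δλ,  σ = 1.5315 rad → d_gc = 9767.7 km
Rhumb line: Δψ = +0.9820, q = Δφ/Δψ = 0.8087, d_rh = R√(Δφ²+q²Δλ²) = 10244.4 km
Excess = 10244.4 − 9767.7 = 476.7 ≈ 477 km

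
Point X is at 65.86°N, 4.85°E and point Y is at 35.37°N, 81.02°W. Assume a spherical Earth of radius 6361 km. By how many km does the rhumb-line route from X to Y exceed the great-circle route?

405 km

Great circle: cos σ = sin φ₁ sin φ₂ + cos φ₁ cos φ₂ cos Δλ,  σ = 0.9857 rad → d_gc = 6270.3 km
Rhumb line: Δψ = -0.8818, q = Δφ/Δψ = 0.6035, d_rh = R√(Δφ²+q²Δλ²) = 6675.0 km
Excess = 6675.0 − 6270.3 = 404.7 ≈ 405 km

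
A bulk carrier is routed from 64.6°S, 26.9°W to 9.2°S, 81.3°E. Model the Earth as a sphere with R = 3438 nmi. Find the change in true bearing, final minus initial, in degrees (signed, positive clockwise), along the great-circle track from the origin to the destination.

-86.3°

At departure: θ₁ = atan2(sin Δλ cos φ₂, cos φ₁ sin φ₂ − sin φ₁ cos φ₂ cos Δλ) = 110.31°
At arrival: θ₂ = atan2(sin Δλ cos φ₁, −cos φ₂ sin φ₁ + sin φ₂ cos φ₁ cos Δλ) = 24.05°
Δθ = θ₂ − θ₁ = -86.3°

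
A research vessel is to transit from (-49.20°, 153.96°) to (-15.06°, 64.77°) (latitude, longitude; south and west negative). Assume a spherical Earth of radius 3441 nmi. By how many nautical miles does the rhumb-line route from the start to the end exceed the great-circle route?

174 nmi

Great circle: cos σ = sin φ₁ sin φ₂ + cos φ₁ cos φ₂ cos Δλ,  σ = 1.3637 rad → d_gc = 4692.5 nmi
Rhumb line: Δψ = +0.7232, q = Δφ/Δψ = 0.8239, d_rh = R√(Δφ²+q²Δλ²) = 4866.2 nmi
Excess = 4866.2 − 4692.5 = 173.7 ≈ 174 nmi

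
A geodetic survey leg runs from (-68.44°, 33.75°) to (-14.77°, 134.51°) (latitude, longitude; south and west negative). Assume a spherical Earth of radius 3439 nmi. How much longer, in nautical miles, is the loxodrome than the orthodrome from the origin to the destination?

Great circle: cos σ = sin φ₁ sin φ₂ + cos φ₁ cos φ₂ cos Δλ,  σ = 1.3992 rad → d_gc = 4811.8 nmi
Rhumb line: Δψ = +1.3979, q = Δφ/Δψ = 0.6701, d_rh = R√(Δφ²+q²Δλ²) = 5176.8 nmi
Excess = 5176.8 − 4811.8 = 365.0 ≈ 365 nmi

365 nmi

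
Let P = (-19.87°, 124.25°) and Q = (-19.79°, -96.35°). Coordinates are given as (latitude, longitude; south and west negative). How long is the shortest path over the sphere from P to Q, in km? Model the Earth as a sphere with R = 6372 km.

cos σ = sin φ₁ sin φ₂ + cos φ₁ cos φ₂ cos Δλ
      = sin(-19.87°)sin(-19.79°) + cos(-19.87°)cos(-19.79°)cos(139.40°) = -0.5568
σ = 123.836° → d = Rσ = 6372·2.16135 = 13772 km

13772 km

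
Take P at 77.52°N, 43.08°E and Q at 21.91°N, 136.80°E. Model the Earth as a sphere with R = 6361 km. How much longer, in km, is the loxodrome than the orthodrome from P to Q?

590 km

Great circle: cos σ = sin φ₁ sin φ₂ + cos φ₁ cos φ₂ cos Δλ,  σ = 1.2118 rad → d_gc = 7708.3 km
Rhumb line: Δψ = -1.8212, q = Δφ/Δψ = 0.5329, d_rh = R√(Δφ²+q²Δλ²) = 8298.4 km
Excess = 8298.4 − 7708.3 = 590.1 ≈ 590 km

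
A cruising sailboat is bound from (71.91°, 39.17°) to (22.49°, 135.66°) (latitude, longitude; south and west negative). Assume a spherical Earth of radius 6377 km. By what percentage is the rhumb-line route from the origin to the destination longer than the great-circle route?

Great circle: σ = 1.2332 rad → d_gc = Rσ = 7864.3 km
Rhumb: Δφ = -0.8625, Δλ = +1.6841, Δψ = -1.4346, q = Δφ/Δψ = 0.6012 → d_rh = R√(Δφ²+q²Δλ²) = 8482.0 km
Excess = (8482.0 − 7864.3) / 7864.3 = 617.7 / 7864.3 = 7.854% ≈ 7.9%

7.9%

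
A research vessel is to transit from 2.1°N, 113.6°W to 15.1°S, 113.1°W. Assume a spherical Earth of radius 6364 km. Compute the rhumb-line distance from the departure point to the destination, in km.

Rhumb course C = atan2(Δλ, Δψ) with Δψ = ln[tan(π/4+φ₂/2)/tan(π/4+φ₁/2)] = -0.3033, Δλ = +0.0087 → C = 178.35°
d = R·|Δφ| / |cos C| = 6364·0.30020 / 0.99959 = 1911 km

1911 km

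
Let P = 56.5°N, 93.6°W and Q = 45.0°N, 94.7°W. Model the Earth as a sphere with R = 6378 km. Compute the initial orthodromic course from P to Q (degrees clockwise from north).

θ = atan2( sin Δλ·cos φ₂ ,  cos φ₁ sin φ₂ − sin φ₁ cos φ₂ cos Δλ )
  = atan2(-0.0136, -0.1993) = 183.90°

183.9°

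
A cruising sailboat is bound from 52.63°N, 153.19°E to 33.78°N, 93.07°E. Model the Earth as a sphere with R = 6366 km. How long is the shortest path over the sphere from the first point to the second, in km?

Haversine: a = sin²(Δφ/2)+cos φ₁ cos φ₂ sin²(Δλ/2) = 0.15340;  σ = 2·atan2(√a,√(1−a))
σ = 46.116° → d = Rσ = 6366·0.80487 = 5124 km

5124 km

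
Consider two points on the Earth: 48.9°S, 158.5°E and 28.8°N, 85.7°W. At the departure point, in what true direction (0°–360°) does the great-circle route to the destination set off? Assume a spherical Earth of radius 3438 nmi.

87.9°

θ = atan2( sin Δλ·cos φ₂ ,  cos φ₁ sin φ₂ − sin φ₁ cos φ₂ cos Δλ )
  = atan2(+0.7890, +0.0293) = 87.87°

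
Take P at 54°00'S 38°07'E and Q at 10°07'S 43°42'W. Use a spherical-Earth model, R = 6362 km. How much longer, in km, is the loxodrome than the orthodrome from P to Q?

Great circle: cos σ = sin φ₁ sin φ₂ + cos φ₁ cos φ₂ cos Δλ,  σ = 1.3444 rad → d_gc = 8553.05 km
Rhumb line: Δψ = +0.9467, q = Δφ/Δψ = 0.8090, d_rh = R√(Δφ²+q²Δλ²) = 8818.46 km
Excess = 8818.46 − 8553.05 = 265.41 ≈ 265 km

265 km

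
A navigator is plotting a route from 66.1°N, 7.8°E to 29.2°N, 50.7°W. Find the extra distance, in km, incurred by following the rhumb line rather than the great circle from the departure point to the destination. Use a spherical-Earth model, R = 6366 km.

148 km

Great circle: cos σ = sin φ₁ sin φ₂ + cos φ₁ cos φ₂ cos Δλ,  σ = 0.8882 rad → d_gc = 5654.3 km
Rhumb line: Δψ = -1.0196, q = Δφ/Δψ = 0.6316, d_rh = R√(Δφ²+q²Δλ²) = 5802.1 km
Excess = 5802.1 − 5654.3 = 147.8 ≈ 148 km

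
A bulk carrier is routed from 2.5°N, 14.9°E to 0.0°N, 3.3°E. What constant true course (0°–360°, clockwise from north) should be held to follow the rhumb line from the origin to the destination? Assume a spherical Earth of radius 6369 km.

257.8°

Meridional parts: M(φ₁)=+0.0436, M(φ₂)=-0.0000 → ΔM = -0.0436;  Δλ = -0.2025 rad
tan C = Δλ / ΔM = +4.6385 → C = 257.83°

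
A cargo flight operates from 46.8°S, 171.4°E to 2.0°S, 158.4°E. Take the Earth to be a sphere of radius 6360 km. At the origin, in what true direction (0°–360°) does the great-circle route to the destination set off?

θ = atan2( sin Δλ·cos φ₂ ,  cos φ₁ sin φ₂ − sin φ₁ cos φ₂ cos Δλ )
  = atan2(-0.2248, +0.6860) = 341.85°

341.9°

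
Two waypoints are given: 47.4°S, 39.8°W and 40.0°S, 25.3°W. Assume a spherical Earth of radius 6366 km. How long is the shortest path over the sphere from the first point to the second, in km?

cos σ = sin φ₁ sin φ₂ + cos φ₁ cos φ₂ cos Δλ
      = sin(-47.40°)sin(-40.00°) + cos(-47.40°)cos(-40.00°)cos(14.50°) = 0.9752
σ = 12.798° → d = Rσ = 6366·0.22338 = 1422 km

1422 km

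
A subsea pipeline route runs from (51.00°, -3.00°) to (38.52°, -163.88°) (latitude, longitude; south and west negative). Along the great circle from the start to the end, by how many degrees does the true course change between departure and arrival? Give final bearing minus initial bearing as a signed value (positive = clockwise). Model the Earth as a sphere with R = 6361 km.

-153.3°

Initial bearing θ₁ = atan2(sin Δλ cos φ₂, cos φ₁ sin φ₂ − sin φ₁ cos φ₂ cos Δλ) = 345.15°
Final bearing θ₂ = (initial bearing from the destination back to the start) + 180° = 191.90°
Δθ = θ₂ − θ₁ = -153.3°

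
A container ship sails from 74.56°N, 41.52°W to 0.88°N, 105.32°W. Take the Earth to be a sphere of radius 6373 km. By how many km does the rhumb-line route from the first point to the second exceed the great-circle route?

Great circle: cos σ = sin φ₁ sin φ₂ + cos φ₁ cos φ₂ cos Δλ,  σ = 1.4381 rad → d_gc = 9164.9 km
Rhumb line: Δψ = -1.9830, q = Δφ/Δψ = 0.6485, d_rh = R√(Δφ²+q²Δλ²) = 9399.1 km
Excess = 9399.1 − 9164.9 = 234.2 ≈ 234 km

234 km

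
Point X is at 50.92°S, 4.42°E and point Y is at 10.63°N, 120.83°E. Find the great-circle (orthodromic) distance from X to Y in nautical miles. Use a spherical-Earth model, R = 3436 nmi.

Haversine: a = sin²(Δφ/2)+cos φ₁ cos φ₂ sin²(Δλ/2) = 0.70939;  σ = 2·atan2(√a,√(1−a))
σ = 114.758° → d = Rσ = 3436·2.00290 = 6882 nmi

6882 nmi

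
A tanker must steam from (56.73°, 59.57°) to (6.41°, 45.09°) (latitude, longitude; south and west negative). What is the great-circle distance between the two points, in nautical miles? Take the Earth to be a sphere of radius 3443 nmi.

3101 nmi

Haversine: a = sin²(Δφ/2)+cos φ₁ cos φ₂ sin²(Δλ/2) = 0.18941;  σ = 2·atan2(√a,√(1−a))
σ = 51.597° → d = Rσ = 3443·0.90055 = 3101 nmi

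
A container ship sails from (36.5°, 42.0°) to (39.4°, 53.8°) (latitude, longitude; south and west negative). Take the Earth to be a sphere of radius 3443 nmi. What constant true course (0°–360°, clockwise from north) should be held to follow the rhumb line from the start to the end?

Δψ = ln[tan(π/4+φ₂/2)/tan(π/4+φ₁/2)] = +0.0642
Δλ = +0.2059 rad (taken the short way round)
course = atan2(Δλ, Δψ) = 72.69°

72.7°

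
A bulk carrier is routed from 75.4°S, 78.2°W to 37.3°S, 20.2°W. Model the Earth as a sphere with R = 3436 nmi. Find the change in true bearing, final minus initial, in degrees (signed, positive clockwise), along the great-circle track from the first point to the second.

At departure: θ₁ = atan2(sin Δλ cos φ₂, cos φ₁ sin φ₂ − sin φ₁ cos φ₂ cos Δλ) = 69.28°
At arrival: θ₂ = atan2(sin Δλ cos φ₁, −cos φ₂ sin φ₁ + sin φ₂ cos φ₁ cos Δλ) = 17.24°
Δθ = θ₂ − θ₁ = -52.0°

-52.0°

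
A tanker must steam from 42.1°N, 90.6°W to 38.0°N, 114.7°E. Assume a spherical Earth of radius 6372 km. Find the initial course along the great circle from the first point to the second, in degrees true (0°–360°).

θ = atan2( sin Δλ·cos φ₂ ,  cos φ₁ sin φ₂ − sin φ₁ cos φ₂ cos Δλ )
  = atan2(-0.3368, +0.9344) = 340.18°

340.2°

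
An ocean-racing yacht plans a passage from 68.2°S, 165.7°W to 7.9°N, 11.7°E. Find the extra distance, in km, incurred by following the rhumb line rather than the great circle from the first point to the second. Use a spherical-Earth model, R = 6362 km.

Great circle: cos σ = sin φ₁ sin φ₂ + cos φ₁ cos φ₂ cos Δλ,  σ = 2.0887 rad → d_gc = 13288.46 km
Rhumb line: Δψ = +1.7856, q = Δφ/Δψ = 0.7438, d_rh = R√(Δφ²+q²Δλ²) = 16914.04 km
Excess = 16914.04 − 13288.46 = 3625.58 ≈ 3626 km

3626 km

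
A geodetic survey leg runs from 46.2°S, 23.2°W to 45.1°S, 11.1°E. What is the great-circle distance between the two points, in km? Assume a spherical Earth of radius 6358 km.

cos σ = sin φ₁ sin φ₂ + cos φ₁ cos φ₂ cos Δλ
      = sin(-46.20°)sin(-45.10°) + cos(-46.20°)cos(-45.10°)cos(34.30°) = 0.9149
σ = 23.815° → d = Rσ = 6358·0.41565 = 2643 km

2643 km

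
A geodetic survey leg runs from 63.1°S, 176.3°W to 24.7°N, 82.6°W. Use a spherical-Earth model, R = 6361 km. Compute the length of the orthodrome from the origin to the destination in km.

Haversine: a = sin²(Δφ/2)+cos φ₁ cos φ₂ sin²(Δλ/2) = 0.69959;  σ = 2·atan2(√a,√(1−a))
σ = 113.527° → d = Rσ = 6361·1.98142 = 12604 km

12604 km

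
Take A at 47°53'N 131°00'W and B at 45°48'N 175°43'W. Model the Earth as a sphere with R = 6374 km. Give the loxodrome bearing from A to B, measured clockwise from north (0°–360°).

Meridional parts: M(φ₁)=+0.9544, M(φ₂)=+0.9013 → ΔM = -0.0532;  Δλ = -0.7805 rad
tan C = Δλ / ΔM = +14.6791 → C = 266.10°

266.1°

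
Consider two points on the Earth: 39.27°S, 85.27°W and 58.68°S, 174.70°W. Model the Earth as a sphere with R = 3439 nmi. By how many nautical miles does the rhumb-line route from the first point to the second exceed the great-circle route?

Great circle: cos σ = sin φ₁ sin φ₂ + cos φ₁ cos φ₂ cos Δλ,  σ = 0.9947 rad → d_gc = 3420.8 nmi
Rhumb line: Δψ = -0.5254, q = Δφ/Δψ = 0.6448, d_rh = R√(Δφ²+q²Δλ²) = 3651.8 nmi
Excess = 3651.8 − 3420.8 = 231.0 ≈ 231 nmi

231 nmi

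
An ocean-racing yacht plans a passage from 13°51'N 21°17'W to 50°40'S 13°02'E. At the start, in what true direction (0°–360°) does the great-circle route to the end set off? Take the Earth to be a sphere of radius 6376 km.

N = sin Δλ·cos φ₂ = +0.3573;  D = cos φ₁ sin φ₂ − sin φ₁ cos φ₂ cos Δλ = -0.8763
initial course = atan2(N, D) = 157.82°

157.8°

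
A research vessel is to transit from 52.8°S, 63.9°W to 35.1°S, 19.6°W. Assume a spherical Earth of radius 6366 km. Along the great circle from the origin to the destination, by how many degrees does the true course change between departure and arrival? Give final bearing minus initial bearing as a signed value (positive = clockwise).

At departure: θ₁ = atan2(sin Δλ cos φ₂, cos φ₁ sin φ₂ − sin φ₁ cos φ₂ cos Δλ) = 78.26°
At arrival: θ₂ = atan2(sin Δλ cos φ₁, −cos φ₂ sin φ₁ + sin φ₂ cos φ₁ cos Δλ) = 46.35°
Δθ = θ₂ − θ₁ = -31.9°

-31.9°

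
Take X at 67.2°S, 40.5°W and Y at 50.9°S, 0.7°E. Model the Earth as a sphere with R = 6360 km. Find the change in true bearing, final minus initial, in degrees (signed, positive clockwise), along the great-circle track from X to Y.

-36.1°

At departure: θ₁ = atan2(sin Δλ cos φ₂, cos φ₁ sin φ₂ − sin φ₁ cos φ₂ cos Δλ) = 71.78°
At arrival: θ₂ = atan2(sin Δλ cos φ₁, −cos φ₂ sin φ₁ + sin φ₂ cos φ₁ cos Δλ) = 35.71°
Δθ = θ₂ − θ₁ = -36.1°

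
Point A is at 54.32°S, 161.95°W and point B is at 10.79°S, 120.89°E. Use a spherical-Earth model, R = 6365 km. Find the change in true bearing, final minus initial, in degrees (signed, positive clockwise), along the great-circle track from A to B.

At departure: θ₁ = atan2(sin Δλ cos φ₂, cos φ₁ sin φ₂ − sin φ₁ cos φ₂ cos Δλ) = 274.07°
At arrival: θ₂ = atan2(sin Δλ cos φ₁, −cos φ₂ sin φ₁ + sin φ₂ cos φ₁ cos Δλ) = 323.68°
Δθ = θ₂ − θ₁ = +49.6°

+49.6°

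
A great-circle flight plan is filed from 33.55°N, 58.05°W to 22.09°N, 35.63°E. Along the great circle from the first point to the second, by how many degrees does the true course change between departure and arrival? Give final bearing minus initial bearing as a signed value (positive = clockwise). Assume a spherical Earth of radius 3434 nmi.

+53.1°

At departure: θ₁ = atan2(sin Δλ cos φ₂, cos φ₁ sin φ₂ − sin φ₁ cos φ₂ cos Δλ) = 69.47°
At arrival: θ₂ = atan2(sin Δλ cos φ₁, −cos φ₂ sin φ₁ + sin φ₂ cos φ₁ cos Δλ) = 122.62°
Δθ = θ₂ − θ₁ = +53.1°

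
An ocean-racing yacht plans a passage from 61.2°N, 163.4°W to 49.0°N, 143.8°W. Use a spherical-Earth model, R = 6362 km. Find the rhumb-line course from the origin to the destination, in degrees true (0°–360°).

137.7°

Δψ = ln[tan(π/4+φ₂/2)/tan(π/4+φ₁/2)] = -0.3758
Δλ = +0.3421 rad (taken the short way round)
course = atan2(Δλ, Δψ) = 137.69°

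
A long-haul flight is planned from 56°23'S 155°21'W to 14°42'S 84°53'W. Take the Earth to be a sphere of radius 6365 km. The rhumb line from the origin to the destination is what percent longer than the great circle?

Great circle: σ = 1.1698 rad → d_gc = Rσ = 7445.5 km
Rhumb: Δφ = +0.7275, Δλ = +1.2299, Δψ = +0.9376, q = Δφ/Δψ = 0.7759 → d_rh = R√(Δφ²+q²Δλ²) = 7637.6 km
Excess = (7637.6 − 7445.5) / 7445.5 = 192.1 / 7445.5 = 2.58% ≈ 2.6%

2.6%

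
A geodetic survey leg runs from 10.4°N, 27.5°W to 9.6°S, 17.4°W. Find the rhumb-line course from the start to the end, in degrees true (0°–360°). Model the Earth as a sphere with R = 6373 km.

153.3°

Δψ = ln[tan(π/4+φ₂/2)/tan(π/4+φ₁/2)] = -0.3509
Δλ = +0.1763 rad (taken the short way round)
course = atan2(Δλ, Δψ) = 153.32°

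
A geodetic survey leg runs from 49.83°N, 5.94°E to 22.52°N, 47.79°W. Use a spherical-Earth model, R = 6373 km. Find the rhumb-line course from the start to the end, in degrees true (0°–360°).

Δψ = ln[tan(π/4+φ₂/2)/tan(π/4+φ₁/2)] = -0.6025
Δλ = -0.9378 rad (taken the short way round)
course = atan2(Δλ, Δψ) = 237.28°

237.3°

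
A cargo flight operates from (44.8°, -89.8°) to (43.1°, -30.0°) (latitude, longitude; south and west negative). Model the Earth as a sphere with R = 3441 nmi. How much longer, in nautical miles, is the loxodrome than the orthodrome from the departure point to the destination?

Great circle: cos σ = sin φ₁ sin φ₂ + cos φ₁ cos φ₂ cos Δλ,  σ = 0.7346 rad → d_gc = 2527.89 nmi
Rhumb line: Δψ = -0.0412, q = Δφ/Δψ = 0.7199, d_rh = R√(Δφ²+q²Δλ²) = 2587.35 nmi
Excess = 2587.35 − 2527.89 = 59.46 ≈ 59 nmi

59 nmi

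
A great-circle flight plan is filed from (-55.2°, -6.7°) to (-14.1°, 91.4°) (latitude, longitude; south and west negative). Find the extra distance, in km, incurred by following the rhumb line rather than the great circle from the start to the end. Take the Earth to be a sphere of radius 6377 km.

Great circle: cos σ = sin φ₁ sin φ₂ + cos φ₁ cos φ₂ cos Δλ,  σ = 1.4484 rad → d_gc = 9236.7 km
Rhumb line: Δψ = +0.9117, q = Δφ/Δψ = 0.7868, d_rh = R√(Δφ²+q²Δλ²) = 9732.5 km
Excess = 9732.5 − 9236.7 = 495.8 ≈ 496 km

496 km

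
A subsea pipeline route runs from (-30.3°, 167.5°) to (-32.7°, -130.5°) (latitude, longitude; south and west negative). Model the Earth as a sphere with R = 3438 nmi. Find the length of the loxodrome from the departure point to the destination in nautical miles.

Δψ = ln[tan(π/4+φ₂/2)/tan(π/4+φ₁/2)] = -0.0491;  Δφ = -0.0419 rad,  Δλ = +1.0821 rad
q = Δφ/Δψ = 0.8525
d = R·√(Δφ² + q²Δλ²) = 3438·0.92348 = 3175 nmi

3175 nmi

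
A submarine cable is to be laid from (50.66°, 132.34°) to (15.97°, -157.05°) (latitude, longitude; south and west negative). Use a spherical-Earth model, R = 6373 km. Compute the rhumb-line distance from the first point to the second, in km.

7449 km

Δψ = ln[tan(π/4+φ₂/2)/tan(π/4+φ₁/2)] = -0.7463;  Δφ = -0.6055 rad,  Δλ = +1.2324 rad
q = Δφ/Δψ = 0.8113
d = R·√(Δφ² + q²Δλ²) = 6373·1.16881 = 7449 km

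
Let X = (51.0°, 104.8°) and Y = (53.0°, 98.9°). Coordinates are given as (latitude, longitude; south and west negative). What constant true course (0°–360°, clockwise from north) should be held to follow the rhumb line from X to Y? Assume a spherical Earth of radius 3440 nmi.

Δψ = ln[tan(π/4+φ₂/2)/tan(π/4+φ₁/2)] = +0.0567
Δλ = -0.1030 rad (taken the short way round)
course = atan2(Δλ, Δψ) = 298.84°

298.8°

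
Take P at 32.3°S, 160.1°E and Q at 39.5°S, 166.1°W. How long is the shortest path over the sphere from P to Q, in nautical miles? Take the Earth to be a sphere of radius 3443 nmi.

Haversine: a = sin²(Δφ/2)+cos φ₁ cos φ₂ sin²(Δλ/2) = 0.05906;  σ = 2·atan2(√a,√(1−a))
σ = 28.130° → d = Rσ = 3443·0.49096 = 1690 nmi

1690 nmi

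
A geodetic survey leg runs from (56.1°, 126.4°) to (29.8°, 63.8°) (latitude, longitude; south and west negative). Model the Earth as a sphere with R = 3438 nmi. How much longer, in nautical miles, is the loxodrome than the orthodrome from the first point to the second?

78 nmi

Great circle: cos σ = sin φ₁ sin φ₂ + cos φ₁ cos φ₂ cos Δλ,  σ = 0.8825 rad → d_gc = 3034.0 nmi
Rhumb line: Δψ = -0.6429, q = Δφ/Δψ = 0.7140, d_rh = R√(Δφ²+q²Δλ²) = 3111.8 nmi
Excess = 3111.8 − 3034.0 = 77.8 ≈ 78 nmi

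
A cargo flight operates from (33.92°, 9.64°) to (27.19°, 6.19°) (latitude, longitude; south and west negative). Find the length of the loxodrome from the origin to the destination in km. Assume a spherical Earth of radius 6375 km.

818 km

Δψ = ln[tan(π/4+φ₂/2)/tan(π/4+φ₁/2)] = -0.1365;  Δφ = -0.1175 rad,  Δλ = -0.0602 rad
q = Δφ/Δψ = 0.8603
d = R·√(Δφ² + q²Δλ²) = 6375·0.12838 = 818 km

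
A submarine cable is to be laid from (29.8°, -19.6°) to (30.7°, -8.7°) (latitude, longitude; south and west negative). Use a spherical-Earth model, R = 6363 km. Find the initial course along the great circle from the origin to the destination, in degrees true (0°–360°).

N = sin Δλ·cos φ₂ = +0.1626;  D = cos φ₁ sin φ₂ − sin φ₁ cos φ₂ cos Δλ = +0.0234
initial course = atan2(N, D) = 81.80°

81.8°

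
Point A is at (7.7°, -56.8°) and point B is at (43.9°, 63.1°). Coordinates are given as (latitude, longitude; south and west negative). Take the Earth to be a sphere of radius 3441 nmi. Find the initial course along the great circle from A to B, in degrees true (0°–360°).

θ = atan2( sin Δλ·cos φ₂ ,  cos φ₁ sin φ₂ − sin φ₁ cos φ₂ cos Δλ )
  = atan2(+0.6246, +0.7353) = 40.35°

40.3°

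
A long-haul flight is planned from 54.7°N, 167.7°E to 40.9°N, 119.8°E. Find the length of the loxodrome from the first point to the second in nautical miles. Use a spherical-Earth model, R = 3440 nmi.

Δψ = ln[tan(π/4+φ₂/2)/tan(π/4+φ₁/2)] = -0.3616;  Δφ = -0.2409 rad,  Δλ = -0.8360 rad
q = Δφ/Δψ = 0.6661
d = R·√(Δφ² + q²Δλ²) = 3440·0.60673 = 2087 nmi

2087 nmi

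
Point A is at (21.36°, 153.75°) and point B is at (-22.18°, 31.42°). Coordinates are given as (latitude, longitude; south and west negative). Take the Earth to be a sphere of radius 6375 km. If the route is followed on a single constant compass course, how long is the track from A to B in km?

Δψ = ln[tan(π/4+φ₂/2)/tan(π/4+φ₁/2)] = -0.7789;  Δφ = -0.7599 rad,  Δλ = -2.1351 rad
q = Δφ/Δψ = 0.9756
d = R·√(Δφ² + q²Δλ²) = 6375·2.21728 = 14135 km

14135 km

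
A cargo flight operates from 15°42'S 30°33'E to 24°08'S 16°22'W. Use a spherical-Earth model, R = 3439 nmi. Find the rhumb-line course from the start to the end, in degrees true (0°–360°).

259.2°

Meridional parts: M(φ₁)=-0.2775, M(φ₂)=-0.4342 → ΔM = -0.1567;  Δλ = -0.8189 rad
tan C = Δλ / ΔM = +5.2245 → C = 259.16°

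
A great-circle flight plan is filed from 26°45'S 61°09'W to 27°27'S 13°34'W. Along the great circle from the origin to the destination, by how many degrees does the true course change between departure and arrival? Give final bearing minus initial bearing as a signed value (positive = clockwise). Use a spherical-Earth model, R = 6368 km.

-22.7°

At departure: θ₁ = atan2(sin Δλ cos φ₂, cos φ₁ sin φ₂ − sin φ₁ cos φ₂ cos Δλ) = 102.25°
At arrival: θ₂ = atan2(sin Δλ cos φ₁, −cos φ₂ sin φ₁ + sin φ₂ cos φ₁ cos Δλ) = 79.54°
Δθ = θ₂ − θ₁ = -22.7°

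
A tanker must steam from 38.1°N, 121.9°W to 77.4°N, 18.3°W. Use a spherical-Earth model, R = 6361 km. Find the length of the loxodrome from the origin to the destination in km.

Δψ = ln[tan(π/4+φ₂/2)/tan(π/4+φ₁/2)] = +1.4834;  Δφ = +0.6859 rad,  Δλ = +1.8082 rad
q = Δφ/Δψ = 0.4624
d = R·√(Δφ² + q²Δλ²) = 6361·1.08143 = 6879 km

6879 km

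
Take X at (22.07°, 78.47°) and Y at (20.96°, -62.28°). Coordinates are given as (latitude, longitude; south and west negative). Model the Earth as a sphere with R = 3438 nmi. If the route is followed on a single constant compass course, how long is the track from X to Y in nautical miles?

Δψ = ln[tan(π/4+φ₂/2)/tan(π/4+φ₁/2)] = -0.0208;  Δφ = -0.0194 rad,  Δλ = -2.4566 rad
q = Δφ/Δψ = 0.9303
d = R·√(Δφ² + q²Δλ²) = 3438·2.28542 = 7857 nmi

7857 nmi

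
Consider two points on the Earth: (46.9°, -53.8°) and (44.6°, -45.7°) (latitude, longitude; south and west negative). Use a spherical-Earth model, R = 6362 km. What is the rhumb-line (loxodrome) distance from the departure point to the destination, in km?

677 km

Rhumb course C = atan2(Δλ, Δψ) with Δψ = ln[tan(π/4+φ₂/2)/tan(π/4+φ₁/2)] = -0.0575, Δλ = +0.1414 → C = 112.15°
d = R·|Δφ| / |cos C| = 6362·0.04014 / 0.37698 = 677 km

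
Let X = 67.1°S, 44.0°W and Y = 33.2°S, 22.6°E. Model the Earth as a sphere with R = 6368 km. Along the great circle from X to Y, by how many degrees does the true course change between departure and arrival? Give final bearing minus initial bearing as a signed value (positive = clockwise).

Initial bearing θ₁ = atan2(sin Δλ cos φ₂, cos φ₁ sin φ₂ − sin φ₁ cos φ₂ cos Δλ) = 83.09°
Final bearing θ₂ = (initial bearing from the destination back to the start) + 180° = 27.49°
Δθ = θ₂ − θ₁ = -55.6°

-55.6°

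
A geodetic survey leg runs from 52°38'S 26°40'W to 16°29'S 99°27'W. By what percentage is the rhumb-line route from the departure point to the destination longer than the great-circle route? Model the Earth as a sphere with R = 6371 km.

Great circle: σ = 1.1617 rad → d_gc = Rσ = 7401.3 km
Rhumb: Δφ = +0.6309, Δλ = -1.2703, Δψ = +0.7925, q = Δφ/Δψ = 0.7961 → d_rh = R√(Δφ²+q²Δλ²) = 7594.3 km
Excess = (7594.3 − 7401.3) / 7401.3 = 193.0 / 7401.3 = 2.61% ≈ 2.6%

2.6%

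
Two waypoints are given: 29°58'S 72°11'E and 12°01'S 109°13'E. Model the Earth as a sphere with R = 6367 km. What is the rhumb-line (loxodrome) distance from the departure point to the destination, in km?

Δψ = ln[tan(π/4+φ₂/2)/tan(π/4+φ₁/2)] = +0.3373;  Δφ = +0.3133 rad,  Δλ = +0.6464 rad
q = Δφ/Δψ = 0.9287
d = R·√(Δφ² + q²Δλ²) = 6367·0.67709 = 4311 km

4311 km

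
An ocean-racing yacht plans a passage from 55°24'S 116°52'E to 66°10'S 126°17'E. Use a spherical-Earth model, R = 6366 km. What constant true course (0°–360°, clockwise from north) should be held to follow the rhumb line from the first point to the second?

157.1°

Δψ = ln[tan(π/4+φ₂/2)/tan(π/4+φ₁/2)] = -0.3893
Δλ = +0.1644 rad (taken the short way round)
course = atan2(Δλ, Δψ) = 157.11°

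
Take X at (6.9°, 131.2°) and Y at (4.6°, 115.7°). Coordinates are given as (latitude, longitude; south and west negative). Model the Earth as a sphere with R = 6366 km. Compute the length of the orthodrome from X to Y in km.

1732 km

cos σ = sin φ₁ sin φ₂ + cos φ₁ cos φ₂ cos Δλ
      = sin(6.90°)sin(4.60°) + cos(6.90°)cos(4.60°)cos(-15.50°) = 0.9632
σ = 15.591° → d = Rσ = 6366·0.27212 = 1732 km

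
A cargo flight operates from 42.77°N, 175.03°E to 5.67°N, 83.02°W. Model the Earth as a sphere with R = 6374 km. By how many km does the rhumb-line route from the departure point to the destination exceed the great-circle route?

Great circle: cos σ = sin φ₁ sin φ₂ + cos φ₁ cos φ₂ cos Δλ,  σ = 1.6551 rad → d_gc = 10549.4 km
Rhumb line: Δψ = -0.7282, q = Δφ/Δψ = 0.8892, d_rh = R√(Δφ²+q²Δλ²) = 10896.4 km
Excess = 10896.4 − 10549.4 = 347.0 ≈ 347 km

347 km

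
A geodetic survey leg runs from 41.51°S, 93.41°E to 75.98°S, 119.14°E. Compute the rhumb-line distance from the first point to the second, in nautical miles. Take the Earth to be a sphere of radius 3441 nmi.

Rhumb course C = atan2(Δλ, Δψ) with Δψ = ln[tan(π/4+φ₂/2)/tan(π/4+φ₁/2)] = -1.2982, Δλ = +0.4491 → C = 160.92°
d = R·|Δφ| / |cos C| = 3441·0.60161 / 0.94505 = 2191 nmi

2191 nmi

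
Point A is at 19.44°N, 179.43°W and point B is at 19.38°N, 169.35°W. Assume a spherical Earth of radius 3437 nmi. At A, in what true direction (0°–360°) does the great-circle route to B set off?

88.7°

N = sin Δλ·cos φ₂ = +0.1651;  D = cos φ₁ sin φ₂ − sin φ₁ cos φ₂ cos Δλ = +0.0038
initial course = atan2(N, D) = 88.68°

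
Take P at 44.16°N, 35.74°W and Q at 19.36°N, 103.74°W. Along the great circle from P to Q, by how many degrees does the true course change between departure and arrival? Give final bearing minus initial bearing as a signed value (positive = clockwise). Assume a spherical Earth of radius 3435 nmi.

Initial bearing θ₁ = atan2(sin Δλ cos φ₂, cos φ₁ sin φ₂ − sin φ₁ cos φ₂ cos Δλ) = 269.45°
Final bearing θ₂ = (initial bearing from the destination back to the start) + 180° = 229.50°
Δθ = θ₂ − θ₁ = -40.0°

-40.0°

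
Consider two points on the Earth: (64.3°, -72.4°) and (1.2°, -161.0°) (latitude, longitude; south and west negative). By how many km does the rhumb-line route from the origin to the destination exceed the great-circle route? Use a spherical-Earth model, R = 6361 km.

411 km

Great circle: cos σ = sin φ₁ sin φ₂ + cos φ₁ cos φ₂ cos Δλ,  σ = 1.5413 rad → d_gc = 9804.4 km
Rhumb line: Δψ = -1.4570, q = Δφ/Δψ = 0.7559, d_rh = R√(Δφ²+q²Δλ²) = 10215.6 km
Excess = 10215.6 − 9804.4 = 411.2 ≈ 411 km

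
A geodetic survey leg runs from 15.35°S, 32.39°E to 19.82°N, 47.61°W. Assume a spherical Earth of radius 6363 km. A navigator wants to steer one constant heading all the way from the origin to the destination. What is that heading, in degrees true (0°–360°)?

Meridional parts: M(φ₁)=-0.2712, M(φ₂)=+0.3530 → ΔM = +0.6242;  Δλ = -1.3963 rad
tan C = Δλ / ΔM = -2.2369 → C = 294.09°

294.1°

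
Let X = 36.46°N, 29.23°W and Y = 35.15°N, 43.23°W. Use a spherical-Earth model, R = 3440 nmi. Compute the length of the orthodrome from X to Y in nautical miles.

686 nmi

Haversine: a = sin²(Δφ/2)+cos φ₁ cos φ₂ sin²(Δλ/2) = 0.00990;  σ = 2·atan2(√a,√(1−a))
σ = 11.419° → d = Rσ = 3440·0.19930 = 686 nmi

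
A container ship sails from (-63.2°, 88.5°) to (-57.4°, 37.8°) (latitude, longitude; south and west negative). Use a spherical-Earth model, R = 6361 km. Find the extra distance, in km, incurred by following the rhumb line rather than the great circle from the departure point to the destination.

Great circle: cos σ = sin φ₁ sin φ₂ + cos φ₁ cos φ₂ cos Δλ,  σ = 0.4375 rad → d_gc = 2782.8 km
Rhumb line: Δψ = +0.2049, q = Δφ/Δψ = 0.4939, d_rh = R√(Δφ²+q²Δλ²) = 2853.9 km
Excess = 2853.9 − 2782.8 = 71.1 ≈ 71 km

71 km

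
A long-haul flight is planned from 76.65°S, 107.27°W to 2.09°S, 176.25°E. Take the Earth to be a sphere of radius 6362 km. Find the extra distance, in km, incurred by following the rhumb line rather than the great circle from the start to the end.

Great circle: cos σ = sin φ₁ sin φ₂ + cos φ₁ cos φ₂ cos Δλ,  σ = 1.4812 rad → d_gc = 9423.7 km
Rhumb line: Δψ = +2.1088, q = Δφ/Δψ = 0.6171, d_rh = R√(Δφ²+q²Δλ²) = 9798.1 km
Excess = 9798.1 − 9423.7 = 374.4 ≈ 374 km

374 km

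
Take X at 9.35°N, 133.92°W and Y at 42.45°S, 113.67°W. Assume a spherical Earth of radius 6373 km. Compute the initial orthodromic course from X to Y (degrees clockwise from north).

θ = atan2( sin Δλ·cos φ₂ ,  cos φ₁ sin φ₂ − sin φ₁ cos φ₂ cos Δλ )
  = atan2(+0.2554, -0.7784) = 161.84°

161.8°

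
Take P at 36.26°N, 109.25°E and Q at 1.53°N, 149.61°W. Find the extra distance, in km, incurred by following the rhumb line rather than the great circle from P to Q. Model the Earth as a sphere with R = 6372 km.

Great circle: cos σ = sin φ₁ sin φ₂ + cos φ₁ cos φ₂ cos Δλ,  σ = 1.7112 rad → d_gc = 10903.8 km
Rhumb line: Δψ = -0.6532, q = Δφ/Δψ = 0.9280, d_rh = R√(Δφ²+q²Δλ²) = 11129.8 km
Excess = 11129.8 − 10903.8 = 226.0 ≈ 226 km

226 km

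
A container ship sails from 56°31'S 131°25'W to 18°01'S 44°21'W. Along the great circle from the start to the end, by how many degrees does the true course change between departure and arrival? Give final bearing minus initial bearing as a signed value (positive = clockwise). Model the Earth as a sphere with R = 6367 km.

Initial bearing θ₁ = atan2(sin Δλ cos φ₂, cos φ₁ sin φ₂ − sin φ₁ cos φ₂ cos Δλ) = 97.80°
Final bearing θ₂ = (initial bearing from the destination back to the start) + 180° = 35.08°
Δθ = θ₂ − θ₁ = -62.7°

-62.7°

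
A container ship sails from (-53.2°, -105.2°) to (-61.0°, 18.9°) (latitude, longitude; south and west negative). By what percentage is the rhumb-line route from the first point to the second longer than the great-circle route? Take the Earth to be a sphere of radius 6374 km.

Great circle: σ = 1.0033 rad → d_gc = Rσ = 6395.1 km
Rhumb: Δφ = -0.1361, Δλ = +2.1660, Δψ = -0.2518, q = Δφ/Δψ = 0.5407 → d_rh = R√(Δφ²+q²Δλ²) = 7515.6 km
Excess = (7515.6 − 6395.1) / 6395.1 = 1120.5 / 6395.1 = 17.52% ≈ 17.5%

17.5%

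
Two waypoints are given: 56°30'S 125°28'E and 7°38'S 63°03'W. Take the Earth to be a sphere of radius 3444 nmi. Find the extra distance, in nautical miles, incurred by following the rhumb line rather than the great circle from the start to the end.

Great circle: cos σ = sin φ₁ sin φ₂ + cos φ₁ cos φ₂ cos Δλ,  σ = 2.0156 rad → d_gc = 6941.6 nmi
Rhumb line: Δψ = +1.0671, q = Δφ/Δψ = 0.7992, d_rh = R√(Δφ²+q²Δλ²) = 8746.2 nmi
Excess = 8746.2 − 6941.6 = 1804.6 ≈ 1805 nmi

1805 nmi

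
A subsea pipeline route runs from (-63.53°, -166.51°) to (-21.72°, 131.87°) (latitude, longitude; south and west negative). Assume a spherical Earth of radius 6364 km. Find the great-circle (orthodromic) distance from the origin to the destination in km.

Haversine: a = sin²(Δφ/2)+cos φ₁ cos φ₂ sin²(Δλ/2) = 0.23595;  σ = 2·atan2(√a,√(1−a))
σ = 58.123° → d = Rσ = 6364·1.01444 = 6456 km

6456 km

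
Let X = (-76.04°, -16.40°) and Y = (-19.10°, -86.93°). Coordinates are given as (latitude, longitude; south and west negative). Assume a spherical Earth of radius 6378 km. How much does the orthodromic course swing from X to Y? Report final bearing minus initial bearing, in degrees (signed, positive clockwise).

At departure: θ₁ = atan2(sin Δλ cos φ₂, cos φ₁ sin φ₂ − sin φ₁ cos φ₂ cos Δλ) = 284.28°
At arrival: θ₂ = atan2(sin Δλ cos φ₁, −cos φ₂ sin φ₁ + sin φ₂ cos φ₁ cos Δλ) = 345.68°
Δθ = θ₂ − θ₁ = +61.4°

+61.4°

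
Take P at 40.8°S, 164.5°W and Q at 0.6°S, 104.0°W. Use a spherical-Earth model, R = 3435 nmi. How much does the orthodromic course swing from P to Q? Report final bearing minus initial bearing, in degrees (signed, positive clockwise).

At departure: θ₁ = atan2(sin Δλ cos φ₂, cos φ₁ sin φ₂ − sin φ₁ cos φ₂ cos Δλ) = 70.17°
At arrival: θ₂ = atan2(sin Δλ cos φ₁, −cos φ₂ sin φ₁ + sin φ₂ cos φ₁ cos Δλ) = 45.41°
Δθ = θ₂ − θ₁ = -24.8°

-24.8°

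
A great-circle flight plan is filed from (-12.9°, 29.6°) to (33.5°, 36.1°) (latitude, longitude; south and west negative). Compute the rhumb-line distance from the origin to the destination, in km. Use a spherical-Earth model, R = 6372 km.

Rhumb course C = atan2(Δλ, Δψ) with Δψ = ln[tan(π/4+φ₂/2)/tan(π/4+φ₁/2)] = +0.8482, Δλ = +0.1134 → C = 7.62°
d = R·|Δφ| / |cos C| = 6372·0.80983 / 0.99117 = 5206 km

5206 km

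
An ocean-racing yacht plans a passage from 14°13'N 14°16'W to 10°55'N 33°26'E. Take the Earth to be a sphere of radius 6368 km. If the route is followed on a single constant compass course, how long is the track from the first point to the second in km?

5187 km

Rhumb course C = atan2(Δλ, Δψ) with Δψ = ln[tan(π/4+φ₂/2)/tan(π/4+φ₁/2)] = -0.0590, Δλ = +0.8325 → C = 94.05°
d = R·|Δφ| / |cos C| = 6368·0.05760 / 0.07071 = 5187 km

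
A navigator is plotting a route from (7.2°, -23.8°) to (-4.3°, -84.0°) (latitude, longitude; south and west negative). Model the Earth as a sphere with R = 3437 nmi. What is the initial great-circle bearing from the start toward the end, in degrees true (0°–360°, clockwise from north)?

261.0°

θ = atan2( sin Δλ·cos φ₂ ,  cos φ₁ sin φ₂ − sin φ₁ cos φ₂ cos Δλ )
  = atan2(-0.8653, -0.1365) = 261.04°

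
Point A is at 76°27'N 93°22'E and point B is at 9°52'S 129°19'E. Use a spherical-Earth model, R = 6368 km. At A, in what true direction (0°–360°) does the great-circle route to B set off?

θ = atan2( sin Δλ·cos φ₂ ,  cos φ₁ sin φ₂ − sin φ₁ cos φ₂ cos Δλ )
  = atan2(+0.5784, -0.8155) = 144.65°

144.7°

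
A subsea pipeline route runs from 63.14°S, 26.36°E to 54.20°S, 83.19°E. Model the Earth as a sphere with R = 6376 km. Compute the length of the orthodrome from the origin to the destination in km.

3311 km

cos σ = sin φ₁ sin φ₂ + cos φ₁ cos φ₂ cos Δλ
      = sin(-63.14°)sin(-54.20°) + cos(-63.14°)cos(-54.20°)cos(56.83°) = 0.8682
σ = 29.754° → d = Rσ = 6376·0.51931 = 3311 km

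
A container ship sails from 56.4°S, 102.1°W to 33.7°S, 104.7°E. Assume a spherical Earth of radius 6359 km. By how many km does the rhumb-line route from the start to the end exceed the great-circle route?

2375 km

Great circle: cos σ = sin φ₁ sin φ₂ + cos φ₁ cos φ₂ cos Δλ,  σ = 1.5196 rad → d_gc = 9663.0 km
Rhumb line: Δψ = +0.5722, q = Δφ/Δψ = 0.6923, d_rh = R√(Δφ²+q²Δλ²) = 12038.4 km
Excess = 12038.4 − 9663.0 = 2375.4 ≈ 2375 km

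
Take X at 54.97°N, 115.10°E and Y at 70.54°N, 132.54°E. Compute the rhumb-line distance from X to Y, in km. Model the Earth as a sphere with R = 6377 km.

1937 km

Rhumb course C = atan2(Δλ, Δψ) with Δψ = ln[tan(π/4+φ₂/2)/tan(π/4+φ₁/2)] = +0.6100, Δλ = +0.3044 → C = 26.52°
d = R·|Δφ| / |cos C| = 6377·0.27175 / 0.89479 = 1937 km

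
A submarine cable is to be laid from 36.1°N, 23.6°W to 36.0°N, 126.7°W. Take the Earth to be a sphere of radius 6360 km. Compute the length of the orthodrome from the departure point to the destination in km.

8722 km

cos σ = sin φ₁ sin φ₂ + cos φ₁ cos φ₂ cos Δλ
      = sin(36.10°)sin(36.00°) + cos(36.10°)cos(36.00°)cos(-103.10°) = 0.1982
σ = 78.570° → d = Rσ = 6360·1.37131 = 8722 km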